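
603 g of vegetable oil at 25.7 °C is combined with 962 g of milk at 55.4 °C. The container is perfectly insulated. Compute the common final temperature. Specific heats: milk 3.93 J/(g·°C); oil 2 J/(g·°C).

Setting the total heat transfer to zero:
962·3.93·(T − 55.4) + 603·2·(T − 25.7) = 0
(3780.7 + 1206) T = 3780.7·55.4 + 1206·25.7
T = 240443/4986.7 ≈ 48.22 °C

T_f ≈ 48.2 °C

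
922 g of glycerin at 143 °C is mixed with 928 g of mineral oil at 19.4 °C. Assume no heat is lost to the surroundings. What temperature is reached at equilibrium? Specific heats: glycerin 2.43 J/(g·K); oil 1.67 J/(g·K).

Set heat shed by the hot body equal to heat absorbed by the cold body:
922·2.43·(143 − T) = 928·1.67·(T − 19.4)
2240.5(143 − T) = 1549.8(T − 19.4)
3790.2 T = 350451  ⇒  T ≈ 92.46 °C

T_f ≈ 92.5 °C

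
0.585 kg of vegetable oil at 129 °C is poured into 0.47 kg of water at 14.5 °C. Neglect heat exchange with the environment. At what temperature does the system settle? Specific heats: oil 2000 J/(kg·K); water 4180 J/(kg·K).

With ΣQ=0 the equilibrium temperature is the m·c-weighted mean:
T_f = (1170·129 + 1964.6·14.5) / (1170 + 1964.6)
    = 179417 / 3134.6 ≈ 57.24 °C

T_f ≈ 57.2 °C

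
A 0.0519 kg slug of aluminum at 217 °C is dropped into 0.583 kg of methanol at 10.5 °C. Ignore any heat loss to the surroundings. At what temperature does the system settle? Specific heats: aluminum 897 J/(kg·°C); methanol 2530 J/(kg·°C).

Heat gained plus heat lost sum to zero:
0.0519·897·(T − 217) + 0.583·2530·(T − 10.5) = 0
(46.55 + 1475) T = 46.55·217 + 1475·10.5
T = 25590/1521.5 ≈ 16.82 °C

T_f ≈ 16.8 °C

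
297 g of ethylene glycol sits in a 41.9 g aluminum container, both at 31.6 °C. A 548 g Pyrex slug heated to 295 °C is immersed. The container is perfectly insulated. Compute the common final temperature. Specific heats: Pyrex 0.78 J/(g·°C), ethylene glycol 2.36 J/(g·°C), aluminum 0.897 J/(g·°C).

T_f ≈ 128.2 °C

Let T be the final temperature. ΣQ_i = 0:
548×0.78×(T − 295) + 297×2.36×(T − 31.6) + 41.9×0.897×(T − 31.6) = 0
1165.9 T = 149432
T = 149432/1165.9 ≈ 128.16 °C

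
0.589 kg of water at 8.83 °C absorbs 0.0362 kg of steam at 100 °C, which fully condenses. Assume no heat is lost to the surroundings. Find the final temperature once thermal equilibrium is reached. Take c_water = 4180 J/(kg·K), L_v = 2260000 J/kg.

T_f ≈ 45.4 °C

Sum of m c ΔT and latent-heat terms is zero:
condense steam: −0.0362·2260000 = −81812
  condensed water 100 °C→T: 151.32(T − 100)
  water warms: 0.589·4180·(T − 8.83) = 2462(T − 8.83)
2613.3 T = 81812 + 15132 + 21740 = 118683
T ≈ 45.41 °C, under the boiling point, so the assumption holds.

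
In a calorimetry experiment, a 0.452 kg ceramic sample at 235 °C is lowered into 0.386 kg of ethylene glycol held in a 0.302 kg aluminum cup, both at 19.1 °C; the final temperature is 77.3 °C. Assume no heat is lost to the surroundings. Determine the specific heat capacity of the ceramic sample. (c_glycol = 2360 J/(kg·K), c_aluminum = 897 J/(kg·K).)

c ≈ 965 J/(kg·K)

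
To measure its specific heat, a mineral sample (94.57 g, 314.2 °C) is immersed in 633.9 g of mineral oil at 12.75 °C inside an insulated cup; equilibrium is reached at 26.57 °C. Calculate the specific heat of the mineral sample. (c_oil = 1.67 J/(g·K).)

Heat gained plus heat lost sum to zero:
94.57·c·(26.57 − 314.2) + 633.9·1.67·(26.57 − 12.75) = 0
-27201 c = -14630
c = -14630/-27201 ≈ 0.5378 J/(g·K)

c ≈ 0.538 J/(g·K)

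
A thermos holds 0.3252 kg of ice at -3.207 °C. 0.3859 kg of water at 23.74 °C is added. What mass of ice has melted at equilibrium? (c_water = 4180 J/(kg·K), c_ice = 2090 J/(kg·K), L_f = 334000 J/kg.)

m_melted ≈ 0.108 kg

Heat available from the water dropping to 0 °C: 0.3859×4180×23.74 = 38294 J.
Warming the ice to 0 °C takes 0.3252×2090×3.207 = 2179.7 J, leaving 36114 J for melting.
To melt every bit of ice: 0.3252×334000 = 108617 J.
Since 36114 < 108617 J, not all the ice melts; equilibrium is at 0 °C.
m_melted×334000 = 36114  ⇒  m_melted ≈ 0.1081 kg.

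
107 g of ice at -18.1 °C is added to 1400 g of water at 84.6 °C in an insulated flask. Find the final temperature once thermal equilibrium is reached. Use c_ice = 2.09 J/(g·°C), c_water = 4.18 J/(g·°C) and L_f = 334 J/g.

Conservation of energy gives ΣQ = 0:
ice -18.1→0 °C: 107·2.09·18.1 = 4047.7
  latent heat to melt: 107·334 = 35738
  warm the meltwater: 447.26 T
  water: 5852(T − 84.6)
6299.3 T = 495079 − 39786 = 455293
T ≈ 72.28 °C. Since T > 0 °C, the all-ice-melts assumption holds.

T_f ≈ 72.3 °C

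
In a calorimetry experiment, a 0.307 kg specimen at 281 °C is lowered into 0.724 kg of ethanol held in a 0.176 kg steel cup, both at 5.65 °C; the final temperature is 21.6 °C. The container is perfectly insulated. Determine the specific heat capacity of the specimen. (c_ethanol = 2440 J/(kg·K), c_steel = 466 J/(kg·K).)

Energy conservation, ΣQ = 0:
0.307·c·(21.6 − 281) + 0.724·2440·(21.6 − 5.65) + 0.176·466·(21.6 − 5.65) = 0
-79.64 c = -29485
c = -29485/-79.64 ≈ 370.2 J/(kg·K)

c ≈ 370 J/(kg·K)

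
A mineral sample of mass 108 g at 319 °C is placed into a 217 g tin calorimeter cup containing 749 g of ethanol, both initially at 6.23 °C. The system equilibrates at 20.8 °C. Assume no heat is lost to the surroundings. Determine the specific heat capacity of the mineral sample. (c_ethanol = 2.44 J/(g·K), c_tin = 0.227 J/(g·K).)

Heat gained plus heat lost sum to zero:
108×c×(20.8 − 319) + 749×2.44×(20.8 − 6.23) + 217×0.227×(20.8 − 6.23) = 0
-32206 c = -27345
c = -27345/-32206 ≈ 0.8491 J/(g·K)

c ≈ 0.849 J/(g·K)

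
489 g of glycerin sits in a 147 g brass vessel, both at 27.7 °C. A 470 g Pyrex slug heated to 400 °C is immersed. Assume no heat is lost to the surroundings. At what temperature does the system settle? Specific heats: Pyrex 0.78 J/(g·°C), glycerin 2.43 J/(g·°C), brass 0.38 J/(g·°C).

T_f ≈ 112.4 °C

Energy conservation, ΣQ = 0:
470·0.78·(T − 400) + 489·2.43·(T − 27.7) + 147·0.38·(T − 27.7) = 0
366.6(T − 400) + 1188.3(T − 27.7) + 55.86(T − 27.7) = 0
1610.7 T = 181102
T = 181102/1610.7 ≈ 112.43 °C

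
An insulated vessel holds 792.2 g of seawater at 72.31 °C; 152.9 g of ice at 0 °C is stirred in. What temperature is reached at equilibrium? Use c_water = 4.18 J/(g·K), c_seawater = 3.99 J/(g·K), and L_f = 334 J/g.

T_f ≈ 46.7 °C

Conservation of energy gives ΣQ = 0:
fusion: m_ice L_f = 152.9·334 = 51069
  meltwater 0→T: 152.9·4.18·T = 639.12 T
  seawater cools: 792.2·3.99·(T − 72.31) = 3160.9(T − 72.31)
3800 T = 228563 − 51069 = 177494
T ≈ 46.71 °C — above 0 °C, consistent with complete melting.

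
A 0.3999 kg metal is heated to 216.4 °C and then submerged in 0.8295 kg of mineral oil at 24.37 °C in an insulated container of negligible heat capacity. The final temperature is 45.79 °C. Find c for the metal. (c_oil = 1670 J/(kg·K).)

c ≈ 435 J/(kg·K)

m_s c (T_s − T_f) = m_oil c_oil (T_f − T_0):
0.3999·c·(216.4 − 45.79) = 0.8295·1670·(45.79 − 24.37)
68.23 c = 29672  ⇒  c ≈ 434.9 J/(kg·K)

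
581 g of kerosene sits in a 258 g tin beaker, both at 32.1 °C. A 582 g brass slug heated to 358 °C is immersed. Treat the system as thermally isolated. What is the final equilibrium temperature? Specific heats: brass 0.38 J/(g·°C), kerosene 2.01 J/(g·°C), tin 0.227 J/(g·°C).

T_f ≈ 81.9 °C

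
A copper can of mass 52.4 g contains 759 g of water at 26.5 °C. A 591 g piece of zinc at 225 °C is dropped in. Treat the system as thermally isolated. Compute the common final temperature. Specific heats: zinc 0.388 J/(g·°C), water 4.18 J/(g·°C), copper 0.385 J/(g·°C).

Conservation of energy gives ΣQ = 0:
591×0.388×(T − 225) + 759×4.18×(T − 26.5) + 52.4×0.385×(T − 26.5) = 0
3422.1 T = 136203
T = 136203/3422.1 ≈ 39.80 °C

T_f ≈ 39.8 °C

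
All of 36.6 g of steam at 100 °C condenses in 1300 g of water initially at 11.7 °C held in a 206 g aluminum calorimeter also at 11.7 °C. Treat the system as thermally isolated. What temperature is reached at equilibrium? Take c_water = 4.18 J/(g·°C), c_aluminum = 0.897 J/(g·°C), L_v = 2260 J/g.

T_f ≈ 28.4 °C

Let T be the final temperature. ΣQ_i = 0:
condense steam: −36.6×2260 = −82716
  condensate cools 100→T: 36.6×4.18×(T − 100) = 152.99(T − 100)
  original water: 5434(T − 11.7)
  aluminum cup: 206×0.897×(T − 11.7) = 184.78(T − 11.7)
5771.8 T = 82716 + 15299 + 65740 = 163755
T ≈ 28.37 °C, under the boiling point, so the assumption holds.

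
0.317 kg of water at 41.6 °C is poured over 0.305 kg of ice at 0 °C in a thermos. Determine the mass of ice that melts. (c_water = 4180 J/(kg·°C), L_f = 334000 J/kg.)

Water can give up m c ΔT = 0.317×4180×41.6 = 55122 J before reaching 0 °C.
Fully melting the ice requires m_ice L_f = 0.305×334000 = 101870 J.
55122 J < 101870 J, so only part of the ice melts and the system sits at 0 °C.
Mass melted = 55122/334000 ≈ 0.165 kg.

m_melted ≈ 0.165 kg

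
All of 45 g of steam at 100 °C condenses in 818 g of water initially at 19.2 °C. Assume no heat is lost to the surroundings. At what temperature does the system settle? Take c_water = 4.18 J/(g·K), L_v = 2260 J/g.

Energy balance with sensible and latent terms:
latent heat released on condensation: 45·2260 = 101700
  condensed water 100 °C→T: 188.1(T − 100)
  water warms: 818·4.18·(T − 19.2) = 3419.2(T − 19.2)
3607.3 T = 101700 + 18810 + 65649 = 186159
T ≈ 51.61 °C, under the boiling point, so the assumption holds.

T_f ≈ 51.6 °C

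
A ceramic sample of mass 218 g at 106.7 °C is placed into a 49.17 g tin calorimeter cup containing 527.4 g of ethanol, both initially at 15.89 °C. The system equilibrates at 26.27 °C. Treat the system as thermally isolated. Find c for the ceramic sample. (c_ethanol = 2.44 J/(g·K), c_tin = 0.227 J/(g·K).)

c ≈ 0.768 J/(g·K)

Taking heat into each body as positive, Σ m c ΔT = 0:
218·c·(26.27 − 106.7) + 527.4·2.44·(26.27 − 15.89) + 49.17·0.227·(26.27 − 15.89) = 0
-17534 c = -13473
c = -13473/-17534 ≈ 0.7684 J/(g·K)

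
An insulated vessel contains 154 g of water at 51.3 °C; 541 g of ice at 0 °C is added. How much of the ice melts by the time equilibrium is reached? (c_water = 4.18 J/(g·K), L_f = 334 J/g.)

Heat available from the water dropping to 0 °C: 154·4.18·51.3 = 33023 J.
Melting all 541 g of ice would need 541·334 = 180694 J.
Since 33023 < 180694 J, not all the ice melts; equilibrium is at 0 °C.
m_melt = 33023 / L_f = 98.87 g.

m_melted ≈ 98.9 g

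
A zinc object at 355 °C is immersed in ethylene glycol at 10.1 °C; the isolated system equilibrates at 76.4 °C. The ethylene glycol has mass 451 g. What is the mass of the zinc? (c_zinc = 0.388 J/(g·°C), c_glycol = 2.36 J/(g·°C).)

m ≈ 653 g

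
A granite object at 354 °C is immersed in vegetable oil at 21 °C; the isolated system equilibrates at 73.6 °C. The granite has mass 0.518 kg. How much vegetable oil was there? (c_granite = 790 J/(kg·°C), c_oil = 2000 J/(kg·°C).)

m ≈ 1.09 kg

Heat gained plus heat lost sum to zero:
0.518·790·(73.6 − 354) + m·2000·(73.6 − 21) = 0
105200 m = 114745
m = 114745/105200 ≈ 1.091 kg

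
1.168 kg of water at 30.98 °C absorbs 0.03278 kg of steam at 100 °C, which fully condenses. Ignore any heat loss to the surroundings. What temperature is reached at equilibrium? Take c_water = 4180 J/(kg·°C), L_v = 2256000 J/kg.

T_f ≈ 47.6 °C

Energy balance with sensible and latent terms:
steam→water at 100 °C releases m L_v = 0.03278×2256000 = 73952; condensed water 100 °C→T: 137.02(T − 100); water warms: 1.168×4180×(T − 30.98) = 4882.2(T − 30.98)
5019.3 T = 73952 + 13702 + 151252 = 238906
T ≈ 47.60 °C — below 100 °C, confirming all the steam condensed.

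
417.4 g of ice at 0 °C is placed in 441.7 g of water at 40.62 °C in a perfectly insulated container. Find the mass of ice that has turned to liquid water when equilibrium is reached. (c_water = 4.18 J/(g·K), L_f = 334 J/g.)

Cooling the water to 0 °C releases 441.7·4.18·40.62 = 74997 J.
To melt every bit of ice: 417.4·334 = 139412 J.
Since 74997 < 139412 J, not all the ice melts; equilibrium is at 0 °C.
m_melted·334 = 74997  ⇒  m_melted ≈ 224.5 g.

m_melted ≈ 225 g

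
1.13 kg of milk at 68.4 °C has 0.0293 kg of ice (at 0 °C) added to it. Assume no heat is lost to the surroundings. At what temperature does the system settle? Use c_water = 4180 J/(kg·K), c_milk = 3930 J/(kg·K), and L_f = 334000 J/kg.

T_f ≈ 64.4 °C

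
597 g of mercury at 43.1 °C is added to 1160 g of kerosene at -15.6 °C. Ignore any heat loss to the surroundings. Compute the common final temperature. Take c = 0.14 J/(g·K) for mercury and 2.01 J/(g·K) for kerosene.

T_f ≈ -13.6 °C

Energy conservation, ΣQ = 0:
597·0.14·(T − 43.1) + 1160·2.01·(T − (-15.6)) = 0
2415.2 T = -32771
T ≈ -13.57 °C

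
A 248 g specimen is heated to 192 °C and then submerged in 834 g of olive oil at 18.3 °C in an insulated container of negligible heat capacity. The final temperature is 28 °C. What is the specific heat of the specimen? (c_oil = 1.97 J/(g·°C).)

c ≈ 0.392 J/(g·°C)

Net heat exchanged in the isolated system is zero:
248×c×(28 − 192) + 834×1.97×(28 − 18.3) = 0
-40672 c = -15937
c = -15937/-40672 ≈ 0.3918 J/(g·°C)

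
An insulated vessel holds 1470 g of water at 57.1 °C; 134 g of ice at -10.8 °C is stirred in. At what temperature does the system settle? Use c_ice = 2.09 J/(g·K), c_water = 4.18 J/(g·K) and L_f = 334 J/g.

T_f ≈ 45.2 °C

Setting the total heat transfer to zero:
ice -10.8→0 °C: 134·2.09·10.8 = 3024.6
  melt ice: 134·334 = 44756
  warm the meltwater: 560.12 T
  water: 6144.6(T − 57.1)
6704.7 T = 350857 − 47781 = 303076
T ≈ 45.20 °C (positive, so assuming full melt was valid).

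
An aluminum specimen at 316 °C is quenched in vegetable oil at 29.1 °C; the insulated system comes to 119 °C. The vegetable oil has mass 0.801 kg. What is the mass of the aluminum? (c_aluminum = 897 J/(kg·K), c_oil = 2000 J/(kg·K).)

Net heat exchanged in the isolated system is zero:
m·897·(119 − 316) + 0.801·2000·(119 − 29.1) = 0
-176709 m = -144020
m = -144020/-176709 ≈ 0.815 kg

m ≈ 0.815 kg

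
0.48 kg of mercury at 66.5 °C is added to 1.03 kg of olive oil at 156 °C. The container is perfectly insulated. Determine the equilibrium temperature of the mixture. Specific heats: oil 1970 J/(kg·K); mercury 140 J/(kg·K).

T_f ≈ 153.1 °C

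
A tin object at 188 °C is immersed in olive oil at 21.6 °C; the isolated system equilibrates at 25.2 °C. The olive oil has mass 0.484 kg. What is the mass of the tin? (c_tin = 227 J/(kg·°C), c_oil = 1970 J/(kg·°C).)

m ≈ 0.0929 kg

Net heat exchanged in the isolated system is zero:
m·227·(25.2 − 188) + 0.484·1970·(25.2 − 21.6) = 0
-36956 m = -3432.5
m = -3432.5/-36956 ≈ 0.09288 kg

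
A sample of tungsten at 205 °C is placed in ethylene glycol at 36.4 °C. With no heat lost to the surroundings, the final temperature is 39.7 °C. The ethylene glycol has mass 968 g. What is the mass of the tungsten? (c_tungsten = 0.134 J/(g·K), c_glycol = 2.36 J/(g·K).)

m ≈ 340 g

|Q_tungsten| = |Q_glycol|:
m·0.134·(205 − 39.7) = 968·2.36·(39.7 − 36.4)
22.15 m = 7538.8  ⇒  m ≈ 340.3 g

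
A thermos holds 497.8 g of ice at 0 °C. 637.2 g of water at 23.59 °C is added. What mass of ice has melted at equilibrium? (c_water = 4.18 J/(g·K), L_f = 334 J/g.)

Cooling the water to 0 °C releases 637.2·4.18·23.59 = 62832 J.
Fully melting the ice requires m_ice L_f = 497.8·334 = 166265 J.
62832 J < 166265 J, so only part of the ice melts and the system sits at 0 °C.
m_melt = 62832 / L_f = 188.1 g.

m_melted ≈ 188 g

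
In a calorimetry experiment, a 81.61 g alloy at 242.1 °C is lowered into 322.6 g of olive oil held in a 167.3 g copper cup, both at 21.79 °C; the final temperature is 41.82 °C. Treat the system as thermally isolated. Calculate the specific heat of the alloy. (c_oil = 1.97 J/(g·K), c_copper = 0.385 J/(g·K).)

c ≈ 0.858 J/(g·K)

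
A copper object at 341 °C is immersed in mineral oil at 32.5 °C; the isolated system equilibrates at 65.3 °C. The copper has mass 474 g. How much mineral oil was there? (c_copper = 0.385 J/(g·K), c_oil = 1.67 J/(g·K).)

Energy conservation, ΣQ = 0:
474·0.385·(65.3 − 341) + m·1.67·(65.3 − 32.5) = 0
54.78 m = 50312
m = 50312/54.78 ≈ 918.5 g

m ≈ 919 g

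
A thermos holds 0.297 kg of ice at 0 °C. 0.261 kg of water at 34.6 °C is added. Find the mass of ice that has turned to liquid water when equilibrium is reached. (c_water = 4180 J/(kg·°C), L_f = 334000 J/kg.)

m_melted ≈ 0.113 kg

Water can give up m c ΔT = 0.261×4180×34.6 = 37748 J before reaching 0 °C.
Fully melting the ice requires m_ice L_f = 0.297×334000 = 99198 J.
Since 37748 < 99198 J, not all the ice melts; equilibrium is at 0 °C.
m_melted×334000 = 37748  ⇒  m_melted ≈ 0.113 kg.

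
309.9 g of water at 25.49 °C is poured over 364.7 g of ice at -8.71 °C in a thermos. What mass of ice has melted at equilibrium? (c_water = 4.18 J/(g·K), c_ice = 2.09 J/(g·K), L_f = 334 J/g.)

m_melted ≈ 79 g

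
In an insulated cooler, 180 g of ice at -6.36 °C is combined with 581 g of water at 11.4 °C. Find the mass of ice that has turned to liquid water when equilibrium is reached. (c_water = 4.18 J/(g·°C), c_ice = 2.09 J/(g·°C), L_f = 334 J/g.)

m_melted ≈ 75.7 g

Heat available from the water dropping to 0 °C: 581·4.18·11.4 = 27686 J.
Warming the ice to 0 °C takes 180·2.09·6.36 = 2392.6 J, leaving 25293 J for melting.
Melting all 180 g of ice would need 180·334 = 60120 J.
That's not enough to melt it all — equilibrium is at 0 °C with ice remaining.
m_melt = 25293 / L_f = 75.73 g.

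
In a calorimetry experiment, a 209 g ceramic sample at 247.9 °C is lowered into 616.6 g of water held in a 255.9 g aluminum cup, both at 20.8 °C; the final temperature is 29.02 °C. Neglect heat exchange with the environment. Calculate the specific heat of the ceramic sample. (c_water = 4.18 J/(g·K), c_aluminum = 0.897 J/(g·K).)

c ≈ 0.504 J/(g·K)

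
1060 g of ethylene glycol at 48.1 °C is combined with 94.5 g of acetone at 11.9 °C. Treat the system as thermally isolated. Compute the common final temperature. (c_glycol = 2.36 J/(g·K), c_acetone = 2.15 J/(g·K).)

T_f ≈ 45.4 °C

Net heat exchanged in the isolated system is zero:
1060*2.36*(T − 48.1) + 94.5*2.15*(T − 11.9) = 0
2704.8 T = 122745
T = 122745/2704.8 ≈ 45.38 °C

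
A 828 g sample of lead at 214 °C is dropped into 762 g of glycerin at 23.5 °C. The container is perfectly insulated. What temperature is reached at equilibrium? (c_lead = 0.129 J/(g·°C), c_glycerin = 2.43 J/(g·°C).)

T_f ≈ 33.9 °C

|Q_lead| = |Q_glycerin|:
828×0.129×(214 − T) = 762×2.43×(T − 23.5)
106.81(214 − T) = 1851.7(T − 23.5)
1958.5 T = 66372  ⇒  T ≈ 33.89 °C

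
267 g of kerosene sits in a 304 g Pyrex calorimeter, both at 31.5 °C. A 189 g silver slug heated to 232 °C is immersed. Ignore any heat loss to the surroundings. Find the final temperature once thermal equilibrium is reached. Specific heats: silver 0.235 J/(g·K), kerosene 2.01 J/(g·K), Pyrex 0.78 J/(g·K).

T_f ≈ 42.4 °C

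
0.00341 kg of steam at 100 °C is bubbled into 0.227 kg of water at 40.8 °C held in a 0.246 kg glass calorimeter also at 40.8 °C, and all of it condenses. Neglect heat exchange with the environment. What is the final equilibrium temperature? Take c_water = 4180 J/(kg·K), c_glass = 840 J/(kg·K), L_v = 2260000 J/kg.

T_f ≈ 48.1 °C

Heat gained plus heat lost sum to zero:
latent heat released on condensation: 0.00341·2260000 = 7706.6; condensed water 100 °C→T: 14.25(T − 100); water warms: 0.227·4180·(T − 40.8) = 948.86(T − 40.8); glass cup: 0.246·840·(T − 40.8) = 206.64(T − 40.8)
1169.8 T = 7706.6 + 1425.4 + 47144 = 56276
T ≈ 48.11 °C, under the boiling point, so the assumption holds.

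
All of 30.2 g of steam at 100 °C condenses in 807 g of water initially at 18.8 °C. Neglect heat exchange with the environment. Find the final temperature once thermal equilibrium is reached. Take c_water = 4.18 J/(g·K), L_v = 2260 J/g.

Energy balance with sensible and latent terms:
steam→water at 100 °C releases m L_v = 30.2·2260 = 68252; condensate cools 100→T: 30.2·4.18·(T − 100) = 126.24(T − 100); water warms: 807·4.18·(T − 18.8) = 3373.3(T − 18.8)
3499.5 T = 68252 + 12624 + 63417 = 144293
T ≈ 41.23 °C — below 100 °C, confirming all the steam condensed.

T_f ≈ 41.2 °C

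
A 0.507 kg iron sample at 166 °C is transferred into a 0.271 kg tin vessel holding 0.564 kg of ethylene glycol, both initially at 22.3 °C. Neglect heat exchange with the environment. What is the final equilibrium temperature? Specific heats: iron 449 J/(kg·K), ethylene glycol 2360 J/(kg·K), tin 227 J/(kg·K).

Setting the total heat transfer to zero:
0.507*449*(T − 166) + 0.564*2360*(T − 22.3) + 0.271*227*(T − 22.3) = 0
227.64(T − 166) + 1331(T − 22.3) + 61.52(T − 22.3) = 0
1620.2 T = 68843
T ≈ 42.49 °C

T_f ≈ 42.5 °C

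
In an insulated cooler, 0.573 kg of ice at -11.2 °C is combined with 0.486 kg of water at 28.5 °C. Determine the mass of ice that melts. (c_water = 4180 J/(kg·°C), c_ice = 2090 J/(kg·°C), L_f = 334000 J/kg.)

Heat available from the water dropping to 0 °C: 0.486×4180×28.5 = 57897 J.
Warming the ice to 0 °C takes 0.573×2090×11.2 = 13413 J, leaving 44484 J for melting.
Melting all 0.573 kg of ice would need 0.573×334000 = 191382 J.
Since 44484 < 191382 J, not all the ice melts; equilibrium is at 0 °C.
Mass melted = 44484/334000 ≈ 0.1332 kg.

m_melted ≈ 0.133 kg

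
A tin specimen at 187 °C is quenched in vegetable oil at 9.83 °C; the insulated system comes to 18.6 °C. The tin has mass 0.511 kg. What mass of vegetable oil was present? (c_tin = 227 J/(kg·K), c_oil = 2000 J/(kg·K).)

Energy conservation, ΣQ = 0:
0.511×227×(18.6 − 187) + m×2000×(18.6 − 9.83) = 0
17540 m = 19534
m = 19534/17540 ≈ 1.114 kg

m ≈ 1.11 kg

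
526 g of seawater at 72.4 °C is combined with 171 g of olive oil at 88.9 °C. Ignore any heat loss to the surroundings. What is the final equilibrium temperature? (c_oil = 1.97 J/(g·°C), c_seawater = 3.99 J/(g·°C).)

T_f ≈ 74.7 °C

T_f is the heat-capacity-weighted average of the initial temperatures:
T_f = (336.87·88.9 + 2098.7·72.4) / (336.87 + 2098.7)
    = 181897 / 2435.6 ≈ 74.68 °C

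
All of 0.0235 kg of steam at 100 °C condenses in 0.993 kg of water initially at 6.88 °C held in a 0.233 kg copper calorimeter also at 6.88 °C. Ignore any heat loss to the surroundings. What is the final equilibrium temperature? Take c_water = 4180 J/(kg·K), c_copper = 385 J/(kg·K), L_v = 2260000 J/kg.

Energy conservation, ΣQ = 0:
latent heat released on condensation: 0.0235×2260000 = 53110
  condensed water 100 °C→T: 98.23(T − 100)
  original water: 4150.7(T − 6.88)
  copper cup: 0.233×385×(T − 6.88) = 89.7(T − 6.88)
4338.7 T = 53110 + 9823 + 29174 = 92107
T ≈ 21.23 °C (< 100 °C, so full condensation is consistent).

T_f ≈ 21.2 °C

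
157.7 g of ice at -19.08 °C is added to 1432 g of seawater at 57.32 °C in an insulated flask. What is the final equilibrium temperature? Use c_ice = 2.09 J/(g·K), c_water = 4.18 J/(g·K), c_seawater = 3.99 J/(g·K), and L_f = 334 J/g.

T_f ≈ 42.1 °C

Sum of m c ΔT and latent-heat terms is zero:
warm ice to 0 °C: 157.7·2.09·(0 − (-19.08)) = 6288.6; fusion: m_ice L_f = 157.7·334 = 52672; meltwater 0→T: 157.7·4.18·T = 659.19 T; seawater: 5713.7(T − 57.32)
6372.9 T = 327508 − 58960 = 268548
T ≈ 42.14 °C (positive, so assuming full melt was valid).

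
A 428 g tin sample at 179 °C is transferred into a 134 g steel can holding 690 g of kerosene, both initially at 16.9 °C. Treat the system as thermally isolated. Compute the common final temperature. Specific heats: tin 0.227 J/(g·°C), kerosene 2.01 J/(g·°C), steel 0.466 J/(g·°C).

T_f ≈ 27.1 °C

Conservation of energy gives ΣQ = 0:
428·0.227·(T − 179) + 690·2.01·(T − 16.9) + 134·0.466·(T − 16.9) = 0
1546.5 T = 41885
T = 41885 / 1546.5 = 27.1 °C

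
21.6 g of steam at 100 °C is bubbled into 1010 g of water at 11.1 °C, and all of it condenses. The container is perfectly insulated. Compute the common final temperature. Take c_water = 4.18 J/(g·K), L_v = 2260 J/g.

T_f ≈ 24.3 °C

Energy conservation, ΣQ = 0:
condense steam: −21.6×2260 = −48816; condensed water 100 °C→T: 90.29(T − 100); original water: 4221.8(T − 11.1)
4312.1 T = 48816 + 9028.8 + 46862 = 104707
T ≈ 24.28 °C, under the boiling point, so the assumption holds.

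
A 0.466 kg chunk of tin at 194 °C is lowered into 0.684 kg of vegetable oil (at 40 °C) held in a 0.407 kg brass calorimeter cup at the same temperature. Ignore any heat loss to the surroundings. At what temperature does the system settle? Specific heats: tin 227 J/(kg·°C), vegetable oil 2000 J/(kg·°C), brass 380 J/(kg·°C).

T_f ≈ 50.0 °C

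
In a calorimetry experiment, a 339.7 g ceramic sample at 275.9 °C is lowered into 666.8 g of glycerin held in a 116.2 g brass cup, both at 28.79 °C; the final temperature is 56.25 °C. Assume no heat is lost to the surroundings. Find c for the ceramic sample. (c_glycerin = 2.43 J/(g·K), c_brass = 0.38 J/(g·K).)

c ≈ 0.613 J/(g·K)

Energy conservation, ΣQ = 0:
339.7·c·(56.25 − 275.9) + 666.8·2.43·(56.25 − 28.79) + 116.2·0.38·(56.25 − 28.79) = 0
-74615 c = -45707
c = -45707/-74615 ≈ 0.6126 J/(g·K)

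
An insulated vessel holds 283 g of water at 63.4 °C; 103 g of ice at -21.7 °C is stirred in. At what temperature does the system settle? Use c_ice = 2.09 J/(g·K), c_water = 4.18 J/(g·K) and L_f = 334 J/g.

T_f ≈ 22.3 °C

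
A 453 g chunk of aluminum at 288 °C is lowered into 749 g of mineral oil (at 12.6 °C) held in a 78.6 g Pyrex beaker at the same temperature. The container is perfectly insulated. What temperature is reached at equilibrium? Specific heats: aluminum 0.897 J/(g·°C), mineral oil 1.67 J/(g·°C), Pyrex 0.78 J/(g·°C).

T_f ≈ 77.7 °C

Setting the total heat transfer to zero:
453·0.897·(T − 288) + 749·1.67·(T − 12.6) + 78.6·0.78·(T − 12.6) = 0
406.34(T − 288) + 1250.8(T − 12.6) + 61.31(T − 12.6) = 0
1718.5 T = 133559
T = 133559/1718.5 ≈ 77.72 °C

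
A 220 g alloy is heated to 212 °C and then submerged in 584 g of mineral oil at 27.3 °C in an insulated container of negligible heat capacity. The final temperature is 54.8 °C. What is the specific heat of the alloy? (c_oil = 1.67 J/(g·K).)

c ≈ 0.776 J/(g·K)

Setting the total heat transfer to zero:
220·c·(54.8 − 212) + 584·1.67·(54.8 − 27.3) = 0
-34584 c = -26820
c = -26820/-34584 ≈ 0.7755 J/(g·K)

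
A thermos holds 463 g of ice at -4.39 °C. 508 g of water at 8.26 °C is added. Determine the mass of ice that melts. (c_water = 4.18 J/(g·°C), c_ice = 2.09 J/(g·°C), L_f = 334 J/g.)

m_melted ≈ 39.8 g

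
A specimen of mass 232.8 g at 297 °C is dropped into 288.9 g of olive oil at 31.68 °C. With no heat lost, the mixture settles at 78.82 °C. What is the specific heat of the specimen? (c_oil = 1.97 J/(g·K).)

Net heat exchanged in the isolated system is zero:
232.8·c·(78.82 − 297) + 288.9·1.97·(78.82 − 31.68) = 0
-50792 c = -26829
c = -26829/-50792 ≈ 0.5282 J/(g·K)

c ≈ 0.528 J/(g·K)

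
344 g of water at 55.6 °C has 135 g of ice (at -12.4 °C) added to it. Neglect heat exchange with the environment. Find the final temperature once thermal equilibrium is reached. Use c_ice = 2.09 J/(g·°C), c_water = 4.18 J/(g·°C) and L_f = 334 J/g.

T_f ≈ 15.7 °C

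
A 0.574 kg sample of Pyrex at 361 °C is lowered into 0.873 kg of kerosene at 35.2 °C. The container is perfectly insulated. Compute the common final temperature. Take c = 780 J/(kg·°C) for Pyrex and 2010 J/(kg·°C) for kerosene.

T_f ≈ 101.4 °C

Net heat exchanged in the isolated system is zero:
0.574*780*(T − 361) + 0.873*2010*(T − 35.2) = 0
447.72(T − 361) + 1754.7(T − 35.2) = 0
(447.72 + 1754.7) T = 447.72*361 + 1754.7*35.2
T ≈ 101.43 °C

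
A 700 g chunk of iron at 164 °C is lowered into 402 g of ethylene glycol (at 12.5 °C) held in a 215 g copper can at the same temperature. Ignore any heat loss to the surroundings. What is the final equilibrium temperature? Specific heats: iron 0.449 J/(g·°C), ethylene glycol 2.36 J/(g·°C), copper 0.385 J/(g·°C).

T_f ≈ 47.9 °C

Let T be the final temperature. ΣQ_i = 0:
700×0.449×(T − 164) + 402×2.36×(T − 12.5) + 215×0.385×(T − 12.5) = 0
1345.8 T = 64439
T ≈ 47.88 °C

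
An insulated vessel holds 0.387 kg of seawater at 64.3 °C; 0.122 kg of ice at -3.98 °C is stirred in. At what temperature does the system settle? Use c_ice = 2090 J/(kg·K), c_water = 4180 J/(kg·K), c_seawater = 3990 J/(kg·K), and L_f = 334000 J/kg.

Sum of m c ΔT and latent-heat terms is zero:
ice -3.98→0 °C: 0.122·2090·3.98 = 1014.8
  melt ice: 0.122·334000 = 40748
  warm the meltwater: 509.96 T
  seawater cools: 0.387·3990·(T − 64.3) = 1544.1(T − 64.3)
2054.1 T = 99288 − 41763 = 57525
T ≈ 28.00 °C. Since T > 0 °C, the all-ice-melts assumption holds.

T_f ≈ 28.0 °C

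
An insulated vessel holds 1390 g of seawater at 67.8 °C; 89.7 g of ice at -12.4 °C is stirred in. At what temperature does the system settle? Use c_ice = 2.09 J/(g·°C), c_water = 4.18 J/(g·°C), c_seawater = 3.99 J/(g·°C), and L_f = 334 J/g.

T_f ≈ 58.1 °C

Energy conservation, ΣQ = 0:
warm ice to 0 °C: 89.7·2.09·(0 − (-12.4)) = 2324.7; latent heat to melt: 89.7·334 = 29960; meltwater 0→T: 89.7·4.18·T = 374.95 T; seawater: 5546.1(T − 67.8)
5921 T = 376026 − 32284 = 343741
T ≈ 58.05 °C — above 0 °C, consistent with complete melting.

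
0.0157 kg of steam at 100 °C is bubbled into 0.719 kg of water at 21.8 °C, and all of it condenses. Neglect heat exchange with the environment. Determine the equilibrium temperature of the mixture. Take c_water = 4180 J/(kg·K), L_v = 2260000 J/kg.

T_f ≈ 35.0 °C

Net heat exchanged in the isolated system is zero:
condense steam: −0.0157·2260000 = −35482
  condensate cools 100→T: 0.0157·4180·(T − 100) = 65.63(T − 100)
  original water: 3005.4(T − 21.8)
3071 T = 35482 + 6562.6 + 65518 = 107563
T ≈ 35.02 °C (< 100 °C, so full condensation is consistent).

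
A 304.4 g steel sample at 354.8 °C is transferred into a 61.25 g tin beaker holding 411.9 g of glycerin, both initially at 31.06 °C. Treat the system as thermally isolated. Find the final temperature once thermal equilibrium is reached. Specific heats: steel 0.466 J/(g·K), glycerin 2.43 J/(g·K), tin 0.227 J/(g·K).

T_f ≈ 70.8 °C

Net heat exchanged in the isolated system is zero:
304.4×0.466×(T − 354.8) + 411.9×2.43×(T − 31.06) + 61.25×0.227×(T − 31.06) = 0
141.85(T − 354.8) + 1000.9(T − 31.06) + 13.9(T − 31.06) = 0
(141.85 + 1000.9 + 13.9) T = 141.85×354.8 + 1000.9×31.06 + 13.9×31.06
T ≈ 70.76 °C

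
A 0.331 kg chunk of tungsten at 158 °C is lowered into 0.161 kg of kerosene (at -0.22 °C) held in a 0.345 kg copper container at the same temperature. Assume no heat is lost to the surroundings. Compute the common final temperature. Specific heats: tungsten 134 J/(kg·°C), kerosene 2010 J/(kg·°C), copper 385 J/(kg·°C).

Taking heat into each body as positive, Σ m c ΔT = 0:
0.331*134*(T − 158) + 0.161*2010*(T − (-0.22)) + 0.345*385*(T − (-0.22)) = 0
44.35(T − 158) + 323.61(T − (-0.22)) + 132.82(T − (-0.22)) = 0
(44.35 + 323.61 + 132.82) T = 44.35*158 + 323.61*(-0.22) + 132.82*(-0.22)
T = 6907.5 / 500.79 = 13.8 °C

T_f ≈ 13.8 °C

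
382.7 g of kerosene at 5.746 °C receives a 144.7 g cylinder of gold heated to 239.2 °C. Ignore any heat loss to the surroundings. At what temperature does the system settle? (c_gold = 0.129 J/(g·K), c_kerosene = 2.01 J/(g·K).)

Let T be the final temperature. ΣQ_i = 0:
144.7*0.129*(T − 239.2) + 382.7*2.01*(T − 5.746) = 0
787.89 T = 8885
T = 8885/787.89 ≈ 11.28 °C

T_f ≈ 11.3 °C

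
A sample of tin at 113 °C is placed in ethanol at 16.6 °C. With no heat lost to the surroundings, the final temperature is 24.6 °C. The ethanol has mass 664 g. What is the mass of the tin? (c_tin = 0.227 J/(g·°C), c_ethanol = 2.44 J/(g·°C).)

m ≈ 646 g

Heat lost by the tin = heat gained by the ethanol:
m·0.227·(113 − 24.6) = 664·2.44·(24.6 − 16.6)
20.07 m = 12961  ⇒  m ≈ 645.9 g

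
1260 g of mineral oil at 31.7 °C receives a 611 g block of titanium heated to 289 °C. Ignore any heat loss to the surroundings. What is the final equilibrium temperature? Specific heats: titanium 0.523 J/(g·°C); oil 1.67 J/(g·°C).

T_f ≈ 65.6 °C

Conservation of energy gives ΣQ = 0:
611·0.523·(T − 289) + 1260·1.67·(T − 31.7) = 0
319.55(T − 289) + 2104.2(T − 31.7) = 0
2423.8 T = 159054
T = 159054/2423.8 ≈ 65.62 °C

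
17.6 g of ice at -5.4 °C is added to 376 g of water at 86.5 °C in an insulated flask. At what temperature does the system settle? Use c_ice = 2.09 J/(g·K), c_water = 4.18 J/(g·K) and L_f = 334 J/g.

T_f ≈ 78.9 °C

Sum of m c ΔT and latent-heat terms is zero:
warm ice to 0 °C: 17.6·2.09·(0 − (-5.4)) = 198.63
  fusion: m_ice L_f = 17.6·334 = 5878.4
  warm the meltwater: 73.57 T
  water cools: 376·4.18·(T − 86.5) = 1571.7(T − 86.5)
1645.2 T = 135950 − 6077 = 129873
T ≈ 78.94 °C (positive, so assuming full melt was valid).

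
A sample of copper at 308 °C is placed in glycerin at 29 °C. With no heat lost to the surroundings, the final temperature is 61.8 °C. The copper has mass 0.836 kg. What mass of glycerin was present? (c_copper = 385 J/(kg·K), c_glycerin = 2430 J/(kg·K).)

m ≈ 0.994 kg

|Q_copper| = |Q_glycerin|:
0.836×385×(308 − 61.8) = m×2430×(61.8 − 29)
79704 m = 79242  ⇒  m ≈ 0.9942 kg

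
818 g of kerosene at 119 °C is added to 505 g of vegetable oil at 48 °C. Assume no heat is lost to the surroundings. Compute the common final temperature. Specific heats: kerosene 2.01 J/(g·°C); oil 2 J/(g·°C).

Heat lost by the kerosene equals heat gained by the oil:
818×2.01×(119 − T) = 505×2×(T − 48)
1644.2(119 − T) = 1010(T − 48)
2654.2 T = 244137  ⇒  T ≈ 91.98 °C

T_f ≈ 92.0 °C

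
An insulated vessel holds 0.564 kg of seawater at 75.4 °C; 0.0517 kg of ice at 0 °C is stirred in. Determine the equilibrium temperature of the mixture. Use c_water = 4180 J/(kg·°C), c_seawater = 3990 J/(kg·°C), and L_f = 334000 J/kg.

Setting the total heat transfer to zero:
fusion: m_ice L_f = 0.0517×334000 = 17268; warm the meltwater: 216.11 T; seawater: 2250.4(T − 75.4)
2466.5 T = 169677 − 17268 = 152409
T ≈ 61.79 °C (positive, so assuming full melt was valid).

T_f ≈ 61.8 °C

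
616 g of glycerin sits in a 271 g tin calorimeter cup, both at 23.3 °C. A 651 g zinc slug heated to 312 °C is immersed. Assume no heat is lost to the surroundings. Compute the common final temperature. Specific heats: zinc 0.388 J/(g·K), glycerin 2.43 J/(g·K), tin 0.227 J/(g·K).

Setting the total heat transfer to zero:
651·0.388·(T − 312) + 616·2.43·(T − 23.3) + 271·0.227·(T − 23.3) = 0
(252.59 + 1496.9 + 61.52) T = 252.59·312 + 1496.9·23.3 + 61.52·23.3
T = 115118 / 1811 = 63.6 °C

T_f ≈ 63.6 °C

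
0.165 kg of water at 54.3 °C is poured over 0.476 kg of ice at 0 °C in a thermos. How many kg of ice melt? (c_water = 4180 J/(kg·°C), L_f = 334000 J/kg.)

m_melted ≈ 0.112 kg

Water can give up m c ΔT = 0.165·4180·54.3 = 37451 J before reaching 0 °C.
To melt every bit of ice: 0.476·334000 = 158984 J.
Since 37451 < 158984 J, not all the ice melts; equilibrium is at 0 °C.
m_melted·334000 = 37451  ⇒  m_melted ≈ 0.1121 kg.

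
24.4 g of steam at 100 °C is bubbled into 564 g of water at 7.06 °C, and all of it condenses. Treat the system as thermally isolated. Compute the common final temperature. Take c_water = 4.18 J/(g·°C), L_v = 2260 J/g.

T_f ≈ 33.3 °C

Net heat exchanged in the isolated system is zero:
condense steam: −24.4×2260 = −55144
  condensed water 100 °C→T: 101.99(T − 100)
  water warms: 564×4.18×(T − 7.06) = 2357.5(T − 7.06)
2459.5 T = 55144 + 10199 + 16644 = 81987
T ≈ 33.33 °C, under the boiling point, so the assumption holds.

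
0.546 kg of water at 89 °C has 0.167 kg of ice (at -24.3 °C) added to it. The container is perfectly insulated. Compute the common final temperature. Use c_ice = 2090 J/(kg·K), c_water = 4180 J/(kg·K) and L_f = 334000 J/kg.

Conservation of energy gives ΣQ = 0:
ice -24.3→0 °C: 0.167·2090·24.3 = 8481.4; latent heat to melt: 0.167·334000 = 55778; warm the meltwater: 698.06 T; water: 2282.3(T − 89)
2980.3 T = 203123 − 64259 = 138863
T ≈ 46.59 °C (positive, so assuming full melt was valid).

T_f ≈ 46.6 °C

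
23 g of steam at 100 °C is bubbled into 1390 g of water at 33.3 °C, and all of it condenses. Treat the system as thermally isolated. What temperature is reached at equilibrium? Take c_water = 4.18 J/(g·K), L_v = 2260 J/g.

T_f ≈ 43.2 °C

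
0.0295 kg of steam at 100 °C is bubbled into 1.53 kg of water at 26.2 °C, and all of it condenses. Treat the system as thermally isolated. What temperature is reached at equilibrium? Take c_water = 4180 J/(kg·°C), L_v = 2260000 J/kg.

Net heat exchanged in the isolated system is zero:
condense steam: −0.0295×2260000 = −66670
  condensate cools 100→T: 0.0295×4180×(T − 100) = 123.31(T − 100)
  water warms: 1.53×4180×(T − 26.2) = 6395.4(T − 26.2)
6518.7 T = 66670 + 12331 + 167559 = 246560
T ≈ 37.82 °C (< 100 °C, so full condensation is consistent).

T_f ≈ 37.8 °C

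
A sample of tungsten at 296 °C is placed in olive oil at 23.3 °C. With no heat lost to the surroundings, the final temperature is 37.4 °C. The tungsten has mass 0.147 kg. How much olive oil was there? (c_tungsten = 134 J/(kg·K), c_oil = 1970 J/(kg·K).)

m ≈ 0.183 kg

Taking heat into each body as positive, Σ m c ΔT = 0:
0.147·134·(37.4 − 296) + m·1970·(37.4 − 23.3) = 0
27777 m = 5093.9
m = 5093.9/27777 ≈ 0.1834 kg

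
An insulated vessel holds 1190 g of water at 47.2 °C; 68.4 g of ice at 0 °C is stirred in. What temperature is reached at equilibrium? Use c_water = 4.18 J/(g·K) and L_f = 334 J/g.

Energy conservation, ΣQ = 0:
latent heat to melt: 68.4×334 = 22846
  meltwater 0→T: 68.4×4.18×T = 285.91 T
  water cools: 1190×4.18×(T − 47.2) = 4974.2(T − 47.2)
5260.1 T = 234782 − 22846 = 211937
T ≈ 40.29 °C. Since T > 0 °C, the all-ice-melts assumption holds.

T_f ≈ 40.3 °C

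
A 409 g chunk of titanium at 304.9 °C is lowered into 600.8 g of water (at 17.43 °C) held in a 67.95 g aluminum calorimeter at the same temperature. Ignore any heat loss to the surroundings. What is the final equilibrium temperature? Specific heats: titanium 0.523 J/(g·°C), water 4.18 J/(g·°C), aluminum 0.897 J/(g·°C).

Energy conservation, ΣQ = 0:
409×0.523×(T − 304.9) + 600.8×4.18×(T − 17.43) + 67.95×0.897×(T − 17.43) = 0
213.91(T − 304.9) + 2511.3(T − 17.43) + 60.95(T − 17.43) = 0
2786.2 T = 110055
T ≈ 39.50 °C

T_f ≈ 39.5 °C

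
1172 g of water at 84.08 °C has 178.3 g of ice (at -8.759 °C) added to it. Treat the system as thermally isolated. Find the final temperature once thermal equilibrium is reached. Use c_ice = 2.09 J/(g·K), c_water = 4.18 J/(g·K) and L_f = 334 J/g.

Sum of m c ΔT and latent-heat terms is zero:
warm ice to 0 °C: 178.3·2.09·(0 − (-8.759)) = 3264
  melt ice: 178.3·334 = 59552
  warm the meltwater: 745.29 T
  water: 4899(T − 84.08)
5644.3 T = 411905 − 62816 = 349088
T ≈ 61.85 °C — above 0 °C, consistent with complete melting.

T_f ≈ 61.8 °C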